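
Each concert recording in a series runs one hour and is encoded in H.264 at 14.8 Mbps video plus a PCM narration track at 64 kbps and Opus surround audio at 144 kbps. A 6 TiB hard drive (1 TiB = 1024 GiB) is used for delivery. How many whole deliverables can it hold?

976

1 h = 3600 s
Audio total: 64 + 144 = 208 kbps = 0.208 Mbps.
Total bitrate: 15.008 Mbps.
Per item: 15.008 Mbps × 3600 s = 54,029 Mb = 6,754 MB.
Capacity: 6 TiB = 52,776,558 Mb; 976.82 items → 976 complete.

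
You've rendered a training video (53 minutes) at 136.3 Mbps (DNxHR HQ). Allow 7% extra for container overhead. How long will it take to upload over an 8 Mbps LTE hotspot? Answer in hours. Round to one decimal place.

53 min = 3180 s
File: 136.300 Mbps × 3180 s = 433434.0 Mb.
With 7% container overhead: ×1.07. → 463774.4 Mb.
At 8 Mbps: 463774.4 / 8 = 57971.8 s ≈ 16.1 hours.

16.1 hours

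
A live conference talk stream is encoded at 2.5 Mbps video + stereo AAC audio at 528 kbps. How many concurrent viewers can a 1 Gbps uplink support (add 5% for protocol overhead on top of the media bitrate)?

314

Audio: 528 kbps = 0.528 Mbps.
Per-viewer media rate: 3.028 Mbps.
On the wire with 5% overhead: 3.179 Mbps.
1 Gbps = 1,000 Mbps; 1,000 / 3.179 = 314.52 → 314 viewers.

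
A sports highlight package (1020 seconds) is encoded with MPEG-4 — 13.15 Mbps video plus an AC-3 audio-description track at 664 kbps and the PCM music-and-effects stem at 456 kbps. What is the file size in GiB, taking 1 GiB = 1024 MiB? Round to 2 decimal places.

1.69 GiB

Audio total: 664 + 456 = 1120 kbps = 1.120 Mbps.
Total bitrate: 13.15 + 1.120 = 14.270 Mbps.
Stream data: 14.270 Mbps × 1020 s = 14555.4 Mb.
14,555 Mb = 1,819,425,000 bytes ÷ 1,073,741,824 = 1.694 GiB.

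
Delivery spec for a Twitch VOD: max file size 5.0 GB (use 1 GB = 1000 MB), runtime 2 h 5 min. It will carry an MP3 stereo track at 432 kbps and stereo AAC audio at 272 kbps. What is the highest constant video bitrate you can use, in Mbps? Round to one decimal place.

Budget: 5.0 GB = 40000.0 Mb.
2 h 5 min = 125 min = 7500 s
Total bitrate budget: 40000.0 Mb / 7500 s = 5.333 Mbps.
Audio total: 432 + 272 = 704 kbps = 0.704 Mbps.
Video: 5.333 − 0.704 = 4.629 Mbps.

4.6 Mbps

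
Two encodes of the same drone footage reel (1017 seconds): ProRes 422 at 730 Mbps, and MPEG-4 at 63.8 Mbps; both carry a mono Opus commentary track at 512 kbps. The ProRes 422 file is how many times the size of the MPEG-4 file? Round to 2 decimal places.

11.36

Audio: 512 kbps = 0.512 Mbps.
ProRes 422: 730.512 Mbps × 1017 s = 742930.7 Mb = 92.866 GB.
MPEG-4: 64.312 Mbps × 1017 s = 65405.3 Mb = 8.176 GB.
Ratio: 92.866 / 8.176 = 11.359.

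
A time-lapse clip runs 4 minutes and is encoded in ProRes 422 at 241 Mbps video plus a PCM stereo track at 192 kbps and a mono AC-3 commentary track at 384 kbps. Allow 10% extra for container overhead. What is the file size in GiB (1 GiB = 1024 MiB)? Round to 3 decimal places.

4 min = 240 s
Audio total: 192 + 384 = 576 kbps = 0.576 Mbps.
Total bitrate: 241 + 0.576 = 241.576 Mbps.
Stream data: 241.576 Mbps × 240 s = 57978.2 Mb.
With 10% container overhead: ×1.10.
63,776 Mb = 7,972,008,000 bytes ÷ 1,073,741,824 = 7.425 GiB.

7.425 GiB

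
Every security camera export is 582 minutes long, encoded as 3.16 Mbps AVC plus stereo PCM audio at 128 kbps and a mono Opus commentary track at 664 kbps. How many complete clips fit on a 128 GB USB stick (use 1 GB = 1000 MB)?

7

582 min = 34920 s
Audio total: 128 + 664 = 792 kbps = 0.792 Mbps.
Total bitrate: 3.952 Mbps.
Per item: 3.952 Mbps × 34920 s = 138,004 Mb = 17,250 MB.
Capacity: 128 GB = 1,024,000 Mb; 7.42 items → 7 complete.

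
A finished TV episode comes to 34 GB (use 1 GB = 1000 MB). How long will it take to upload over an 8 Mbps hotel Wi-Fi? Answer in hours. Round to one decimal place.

9.4 hours

File: 34 GB = 272000.0 Mb.
At 8 Mbps: 272000.0 / 8 = 34000.0 s ≈ 9.44 hours.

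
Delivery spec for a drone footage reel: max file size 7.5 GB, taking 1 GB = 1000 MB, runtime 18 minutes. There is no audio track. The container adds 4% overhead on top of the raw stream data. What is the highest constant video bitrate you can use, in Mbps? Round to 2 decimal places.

53.42 Mbps

Budget: 7.5 GB = 60000.0 Mb.
Stream payload after overhead: 60000.0 / 1.04 = 57692.3 Mb.
18 min = 1080 s
Total bitrate budget: 57692.3 Mb / 1080 s = 53.419 Mbps.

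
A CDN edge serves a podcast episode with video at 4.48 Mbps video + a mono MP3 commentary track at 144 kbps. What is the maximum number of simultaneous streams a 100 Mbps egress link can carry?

21

Audio: 144 kbps = 0.144 Mbps.
Per-viewer media rate: 4.624 Mbps.
100 Mbps = 100.0 Mbps; 100.0 / 4.624 = 21.63 → 21 viewers.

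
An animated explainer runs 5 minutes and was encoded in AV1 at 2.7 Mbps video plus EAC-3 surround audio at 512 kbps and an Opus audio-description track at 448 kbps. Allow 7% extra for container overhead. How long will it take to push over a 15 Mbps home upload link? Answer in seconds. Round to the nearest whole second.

78 seconds

5 min = 300 s
Audio total: 512 + 448 = 960 kbps = 0.960 Mbps.
Total bitrate: 3.660 Mbps.
File: 3.660 Mbps × 300 s = 1098.0 Mb.
With 7% container overhead: ×1.07. → 1174.9 Mb.
At 15 Mbps: 1174.9 / 15 = 78.3 s ≈ 78.3 seconds.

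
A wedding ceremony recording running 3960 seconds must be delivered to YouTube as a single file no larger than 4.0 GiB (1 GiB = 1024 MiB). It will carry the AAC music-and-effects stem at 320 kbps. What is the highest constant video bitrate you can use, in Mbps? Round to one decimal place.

Budget: 4.0 GiB = 34359.7 Mb.
Total bitrate budget: 34359.7 Mb / 3960 s = 8.677 Mbps.
Audio: 320 kbps = 0.320 Mbps.
Video: 8.677 − 0.320 = 8.357 Mbps.

8.4 Mbps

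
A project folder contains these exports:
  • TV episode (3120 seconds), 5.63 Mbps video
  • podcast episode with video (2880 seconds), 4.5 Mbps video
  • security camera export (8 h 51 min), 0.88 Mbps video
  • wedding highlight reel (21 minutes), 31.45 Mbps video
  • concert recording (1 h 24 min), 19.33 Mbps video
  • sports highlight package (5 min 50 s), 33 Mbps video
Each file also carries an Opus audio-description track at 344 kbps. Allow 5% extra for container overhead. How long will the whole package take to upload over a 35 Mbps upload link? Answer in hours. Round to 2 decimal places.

1.85 hours

Audio: 344 kbps = 0.344 Mbps.
TV episode: 5.974 Mbps × 3120 s × 1.05 = 19570.8 Mb
podcast episode with video: 4.844 Mbps × 2880 s × 1.05 = 14648.3 Mb
security camera export: 1.224 Mbps × 31860 s × 1.05 = 40946.5 Mb
wedding highlight reel: 31.794 Mbps × 1260 s × 1.05 = 42063.5 Mb
concert recording: 19.674 Mbps × 5040 s × 1.05 = 104114.8 Mb
sports highlight package: 33.344 Mbps × 350 s × 1.05 = 12253.9 Mb
Total: 233597.7 Mb = 29199.7 MB.
At 35 Mbps: 233597.7 / 35 = 6674 s ≈ 1.85 hours.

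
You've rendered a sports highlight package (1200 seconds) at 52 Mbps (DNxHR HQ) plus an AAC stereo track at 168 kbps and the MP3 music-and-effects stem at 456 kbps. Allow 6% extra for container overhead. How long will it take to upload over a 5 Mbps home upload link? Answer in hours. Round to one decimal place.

Audio total: 168 + 456 = 624 kbps = 0.624 Mbps.
Total bitrate: 52.624 Mbps.
File: 52.624 Mbps × 1200 s = 63148.8 Mb.
With 6% container overhead: ×1.06. → 66937.7 Mb.
At 5 Mbps: 66937.7 / 5 = 13387.5 s ≈ 3.72 hours.

3.7 hours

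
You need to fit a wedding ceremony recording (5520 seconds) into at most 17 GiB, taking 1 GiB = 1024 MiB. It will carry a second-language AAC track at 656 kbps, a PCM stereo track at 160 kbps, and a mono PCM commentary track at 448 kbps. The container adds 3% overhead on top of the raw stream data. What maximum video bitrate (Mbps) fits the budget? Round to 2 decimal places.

24.42 Mbps

Budget: 17 GiB = 146028.9 Mb.
Stream payload after overhead: 146028.9 / 1.03 = 141775.6 Mb.
Total bitrate budget: 141775.6 Mb / 5520 s = 25.684 Mbps.
Audio total: 656 + 160 + 448 = 1264 kbps = 1.264 Mbps.
Video: 25.684 − 1.264 = 24.420 Mbps.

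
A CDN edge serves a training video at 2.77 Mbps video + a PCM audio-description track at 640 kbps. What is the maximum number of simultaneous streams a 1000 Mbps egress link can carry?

293

Audio: 640 kbps = 0.640 Mbps.
Per-viewer media rate: 3.410 Mbps.
1000 Mbps = 1,000 Mbps; 1,000 / 3.410 = 293.26 → 293 viewers.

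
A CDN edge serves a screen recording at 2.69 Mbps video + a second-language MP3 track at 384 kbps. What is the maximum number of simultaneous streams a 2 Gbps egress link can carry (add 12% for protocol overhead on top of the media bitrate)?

580

Audio: 384 kbps = 0.384 Mbps.
Per-viewer media rate: 3.074 Mbps.
On the wire with 12% overhead: 3.443 Mbps.
2 Gbps = 2,000 Mbps; 2,000 / 3.443 = 580.91 → 580 viewers.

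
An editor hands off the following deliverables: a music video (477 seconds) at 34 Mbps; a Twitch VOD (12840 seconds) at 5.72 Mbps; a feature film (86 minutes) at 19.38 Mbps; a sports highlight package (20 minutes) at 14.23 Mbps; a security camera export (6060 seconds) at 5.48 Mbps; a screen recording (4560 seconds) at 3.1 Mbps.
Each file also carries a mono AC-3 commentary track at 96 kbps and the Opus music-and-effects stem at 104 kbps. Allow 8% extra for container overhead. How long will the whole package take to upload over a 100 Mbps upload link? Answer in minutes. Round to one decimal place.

Audio total: 96 + 104 = 200 kbps = 0.200 Mbps.
music video: 34.200 Mbps × 477 s × 1.08 = 17618.5 Mb
Twitch VOD: 5.920 Mbps × 12840 s × 1.08 = 82093.8 Mb
feature film: 19.580 Mbps × 5160 s × 1.08 = 109115.4 Mb
sports highlight package: 14.430 Mbps × 1200 s × 1.08 = 18701.3 Mb
security camera export: 5.680 Mbps × 6060 s × 1.08 = 37174.5 Mb
screen recording: 3.300 Mbps × 4560 s × 1.08 = 16251.8 Mb
Total: 280955.3 Mb = 35119.4 MB.
At 100 Mbps: 280955.3 / 100 = 2810 s ≈ 46.8 minutes.

46.8 minutes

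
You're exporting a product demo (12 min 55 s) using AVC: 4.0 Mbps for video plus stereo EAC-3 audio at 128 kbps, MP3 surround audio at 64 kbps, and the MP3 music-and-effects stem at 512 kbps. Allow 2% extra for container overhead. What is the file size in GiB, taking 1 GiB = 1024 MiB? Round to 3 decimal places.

12 min 55 s = 775 s
Audio total: 128 + 64 + 512 = 704 kbps = 0.704 Mbps.
Total bitrate: 4.0 + 0.704 = 4.704 Mbps.
Stream data: 4.704 Mbps × 775 s = 3645.6 Mb.
With 2% container overhead: ×1.02.
3,719 Mb = 464,814,000 bytes ÷ 1,073,741,824 = 0.4329 GiB.

0.433 GiB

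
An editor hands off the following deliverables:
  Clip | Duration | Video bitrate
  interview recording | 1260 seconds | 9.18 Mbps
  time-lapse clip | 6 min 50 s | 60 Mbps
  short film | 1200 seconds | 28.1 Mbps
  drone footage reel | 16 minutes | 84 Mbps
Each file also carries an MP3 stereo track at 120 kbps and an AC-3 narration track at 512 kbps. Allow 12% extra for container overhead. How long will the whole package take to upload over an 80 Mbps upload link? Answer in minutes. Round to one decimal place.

35.7 minutes

Audio total: 120 + 512 = 632 kbps = 0.632 Mbps.
interview recording: 9.812 Mbps × 1260 s × 1.12 = 13846.7 Mb
time-lapse clip: 60.632 Mbps × 410 s × 1.12 = 27842.2 Mb
short film: 28.732 Mbps × 1200 s × 1.12 = 38615.8 Mb
drone footage reel: 84.632 Mbps × 960 s × 1.12 = 90996.3 Mb
Total: 171301.0 Mb = 21412.6 MB.
At 80 Mbps: 171301.0 / 80 = 2141 s ≈ 35.7 minutes.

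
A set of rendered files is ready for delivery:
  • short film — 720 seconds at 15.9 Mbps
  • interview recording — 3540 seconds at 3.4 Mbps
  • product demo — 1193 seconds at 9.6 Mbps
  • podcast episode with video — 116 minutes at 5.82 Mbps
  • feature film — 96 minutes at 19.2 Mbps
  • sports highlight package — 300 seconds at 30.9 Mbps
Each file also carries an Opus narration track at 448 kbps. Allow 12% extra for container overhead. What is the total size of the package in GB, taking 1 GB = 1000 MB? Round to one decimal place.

28.5 GB

Audio: 448 kbps = 0.448 Mbps.
short film: 16.348 Mbps × 720 s × 1.12 = 13183.0 Mb
interview recording: 3.848 Mbps × 3540 s × 1.12 = 15256.6 Mb
product demo: 10.048 Mbps × 1193 s × 1.12 = 13425.7 Mb
podcast episode with video: 6.268 Mbps × 6960 s × 1.12 = 48860.3 Mb
feature film: 19.648 Mbps × 5760 s × 1.12 = 126753.2 Mb
sports highlight package: 31.348 Mbps × 300 s × 1.12 = 10532.9 Mb
Total: 228011.7 Mb = 28501.5 MB.
= 28.50 GB.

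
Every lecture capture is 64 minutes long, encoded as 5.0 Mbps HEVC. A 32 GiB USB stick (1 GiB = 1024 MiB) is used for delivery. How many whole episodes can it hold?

14

64 min = 3840 s
Per item: 5.000 Mbps × 3840 s = 19,200 Mb = 2,400 MB.
Capacity: 32 GiB = 274,878 Mb; 14.32 items → 14 complete.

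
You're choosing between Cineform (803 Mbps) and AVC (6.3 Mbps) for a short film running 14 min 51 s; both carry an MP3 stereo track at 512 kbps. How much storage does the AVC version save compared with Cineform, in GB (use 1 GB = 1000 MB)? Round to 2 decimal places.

88.73 GB

14 min 51 s = 891 s
Audio: 512 kbps = 0.512 Mbps.
Cineform: 803.512 Mbps × 891 s = 715929.2 Mb = 89.491 GB.
AVC: 6.812 Mbps × 891 s = 6069.5 Mb = 0.759 GB.
Saving: 89.491 − 0.759 = 88.732 GB.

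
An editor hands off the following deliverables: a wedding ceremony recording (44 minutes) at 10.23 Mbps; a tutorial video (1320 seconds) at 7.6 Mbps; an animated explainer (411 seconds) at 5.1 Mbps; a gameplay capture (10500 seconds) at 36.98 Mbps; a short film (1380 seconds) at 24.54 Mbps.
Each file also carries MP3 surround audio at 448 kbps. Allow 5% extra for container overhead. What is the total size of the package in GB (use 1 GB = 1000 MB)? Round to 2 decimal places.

Audio: 448 kbps = 0.448 Mbps.
wedding ceremony recording: 10.678 Mbps × 2640 s × 1.05 = 29599.4 Mb
tutorial video: 8.048 Mbps × 1320 s × 1.05 = 11154.5 Mb
animated explainer: 5.548 Mbps × 411 s × 1.05 = 2394.2 Mb
gameplay capture: 37.428 Mbps × 10500 s × 1.05 = 412643.7 Mb
short film: 24.988 Mbps × 1380 s × 1.05 = 36207.6 Mb
Total: 491999.5 Mb = 61499.9 MB.
= 61.50 GB.

61.50 GB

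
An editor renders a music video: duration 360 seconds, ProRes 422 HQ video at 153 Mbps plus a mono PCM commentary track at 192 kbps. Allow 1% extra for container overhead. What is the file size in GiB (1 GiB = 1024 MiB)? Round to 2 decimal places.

Audio: 192 kbps = 0.192 Mbps.
Total bitrate: 153 + 0.192 = 153.192 Mbps.
Stream data: 153.192 Mbps × 360 s = 55149.1 Mb.
With 1% container overhead: ×1.01.
55,701 Mb = 6,962,576,400 bytes ÷ 1,073,741,824 = 6.484 GiB.

6.48 GiB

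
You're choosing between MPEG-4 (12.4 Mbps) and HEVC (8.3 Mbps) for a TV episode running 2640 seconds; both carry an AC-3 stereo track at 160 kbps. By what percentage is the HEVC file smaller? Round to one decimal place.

32.6%

Audio: 160 kbps = 0.160 Mbps.
MPEG-4: 12.560 Mbps × 2640 s = 33158.4 Mb = 3.860 GiB.
HEVC: 8.460 Mbps × 2640 s = 22334.4 Mb = 2.600 GiB.
Reduction: (1 − 2.600/3.860) × 100 = 32.64%.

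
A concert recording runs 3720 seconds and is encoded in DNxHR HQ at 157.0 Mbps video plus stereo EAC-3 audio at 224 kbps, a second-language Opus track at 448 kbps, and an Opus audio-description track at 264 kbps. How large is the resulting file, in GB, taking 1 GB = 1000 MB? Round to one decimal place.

73.4 GB

Audio total: 224 + 448 + 264 = 936 kbps = 0.936 Mbps.
Total bitrate: 157.0 + 0.936 = 157.936 Mbps.
Stream data: 157.936 Mbps × 3720 s = 587521.9 Mb.
587,522 Mb ÷ 8 = 73,440 MB → 73.44 GB.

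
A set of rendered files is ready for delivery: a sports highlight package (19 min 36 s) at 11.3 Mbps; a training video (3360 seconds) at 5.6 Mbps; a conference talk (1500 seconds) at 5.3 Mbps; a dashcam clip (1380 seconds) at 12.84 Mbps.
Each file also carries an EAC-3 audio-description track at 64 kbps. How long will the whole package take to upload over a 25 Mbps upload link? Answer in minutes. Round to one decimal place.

38.8 minutes

Audio: 64 kbps = 0.064 Mbps.
sports highlight package: 11.364 Mbps × 1176 s = 13364.1 Mb
training video: 5.664 Mbps × 3360 s = 19031.0 Mb
conference talk: 5.364 Mbps × 1500 s = 8046.0 Mb
dashcam clip: 12.904 Mbps × 1380 s = 17807.5 Mb
Total: 58248.6 Mb = 7281.1 MB.
At 25 Mbps: 58248.6 / 25 = 2330 s ≈ 38.8 minutes.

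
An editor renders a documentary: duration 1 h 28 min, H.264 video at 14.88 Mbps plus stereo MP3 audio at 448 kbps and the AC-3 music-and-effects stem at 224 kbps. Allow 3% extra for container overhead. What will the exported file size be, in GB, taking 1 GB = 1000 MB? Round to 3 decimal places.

1 h 28 min = 88 min = 5280 s
Audio total: 448 + 224 = 672 kbps = 0.672 Mbps.
Total bitrate: 14.88 + 0.672 = 15.552 Mbps.
Stream data: 15.552 Mbps × 5280 s = 82114.6 Mb.
With 3% container overhead: ×1.03.
84,578 Mb ÷ 8 = 10,572 MB → 10.57 GB.

10.572 GB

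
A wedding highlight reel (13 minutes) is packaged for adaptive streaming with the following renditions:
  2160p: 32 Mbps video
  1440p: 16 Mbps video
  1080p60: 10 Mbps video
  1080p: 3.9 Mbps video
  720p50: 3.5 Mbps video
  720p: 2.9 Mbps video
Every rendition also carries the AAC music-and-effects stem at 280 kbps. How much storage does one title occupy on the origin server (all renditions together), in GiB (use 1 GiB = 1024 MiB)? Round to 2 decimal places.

6.35 GiB

13 min = 780 s
Audio: 280 kbps = 0.280 Mbps.
Sum of rendition bitrates: (32+0.280) + (16+0.280) + (10+0.280) + (3.9+0.280) + (3.5+0.280) + (2.9+0.280) = 69.980 Mbps.
× 780 s = 54,584 Mb = 6,823 MB = 6.354 GiB.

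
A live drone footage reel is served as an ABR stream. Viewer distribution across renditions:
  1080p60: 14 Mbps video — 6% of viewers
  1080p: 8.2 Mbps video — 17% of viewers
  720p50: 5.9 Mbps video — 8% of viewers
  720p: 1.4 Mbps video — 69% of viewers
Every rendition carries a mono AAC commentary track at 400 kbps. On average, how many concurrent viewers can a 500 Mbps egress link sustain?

122

Audio: 400 kbps = 0.400 Mbps.
Average per-viewer bitrate: 0.06×14.400 + 0.17×8.600 + 0.08×6.300 + 0.69×1.800 = 4.072 Mbps.
500 Mbps = 500.0 Mbps; 500.0 / 4.072 = 122.79 → 122.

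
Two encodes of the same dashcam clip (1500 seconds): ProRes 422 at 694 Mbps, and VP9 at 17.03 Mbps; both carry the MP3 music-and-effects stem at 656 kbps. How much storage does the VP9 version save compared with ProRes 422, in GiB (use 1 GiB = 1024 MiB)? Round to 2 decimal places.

Audio: 656 kbps = 0.656 Mbps.
ProRes 422: 694.656 Mbps × 1500 s = 1041984.0 Mb = 121.303 GiB.
VP9: 17.686 Mbps × 1500 s = 26529.0 Mb = 3.088 GiB.
Saving: 121.303 − 3.088 = 118.215 GiB.

118.21 GiB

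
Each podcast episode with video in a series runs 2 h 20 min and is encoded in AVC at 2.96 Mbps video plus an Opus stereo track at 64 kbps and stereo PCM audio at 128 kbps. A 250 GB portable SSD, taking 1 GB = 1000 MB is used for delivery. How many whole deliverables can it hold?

75

2 h 20 min = 140 min = 8400 s
Audio total: 64 + 128 = 192 kbps = 0.192 Mbps.
Total bitrate: 3.152 Mbps.
Per item: 3.152 Mbps × 8400 s = 26,477 Mb = 3,310 MB.
Capacity: 250 GB = 2,000,000 Mb; 75.54 items → 75 complete.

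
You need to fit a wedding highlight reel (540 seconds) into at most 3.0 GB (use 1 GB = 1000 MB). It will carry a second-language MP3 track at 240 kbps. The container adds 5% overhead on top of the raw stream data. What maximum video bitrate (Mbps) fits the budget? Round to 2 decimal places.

42.09 Mbps

Budget: 3.0 GB = 24000.0 Mb.
Stream payload after overhead: 24000.0 / 1.05 = 22857.1 Mb.
Total bitrate budget: 22857.1 Mb / 540 s = 42.328 Mbps.
Audio: 240 kbps = 0.240 Mbps.
Video: 42.328 − 0.240 = 42.088 Mbps.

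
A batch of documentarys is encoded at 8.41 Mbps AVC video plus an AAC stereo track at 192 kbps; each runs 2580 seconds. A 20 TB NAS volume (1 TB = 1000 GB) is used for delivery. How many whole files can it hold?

7209

Audio: 192 kbps = 0.192 Mbps.
Total bitrate: 8.602 Mbps.
Per item: 8.602 Mbps × 2580 s = 22,193 Mb = 2,774 MB.
Capacity: 20 TB = 160,000,000 Mb; 7209.43 items → 7209 complete.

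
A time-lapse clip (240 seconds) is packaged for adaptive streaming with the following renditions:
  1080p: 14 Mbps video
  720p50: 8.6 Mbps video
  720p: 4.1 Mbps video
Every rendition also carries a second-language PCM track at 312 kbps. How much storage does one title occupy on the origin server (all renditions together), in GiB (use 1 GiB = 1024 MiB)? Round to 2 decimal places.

0.77 GiB

Audio: 312 kbps = 0.312 Mbps.
Sum of rendition bitrates: (14+0.312) + (8.6+0.312) + (4.1+0.312) = 27.636 Mbps.
× 240 s = 6,633 Mb = 829.1 MB = 0.7721 GiB.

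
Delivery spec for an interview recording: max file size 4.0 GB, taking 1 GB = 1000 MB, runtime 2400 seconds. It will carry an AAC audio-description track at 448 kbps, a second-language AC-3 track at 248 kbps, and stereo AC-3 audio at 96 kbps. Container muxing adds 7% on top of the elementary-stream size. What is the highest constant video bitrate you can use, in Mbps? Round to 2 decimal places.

Budget: 4.0 GB = 32000.0 Mb.
Stream payload after overhead: 32000.0 / 1.07 = 29906.5 Mb.
Total bitrate budget: 29906.5 Mb / 2400 s = 12.461 Mbps.
Audio total: 448 + 248 + 96 = 792 kbps = 0.792 Mbps.
Video: 12.461 − 0.792 = 11.669 Mbps.

11.67 Mbps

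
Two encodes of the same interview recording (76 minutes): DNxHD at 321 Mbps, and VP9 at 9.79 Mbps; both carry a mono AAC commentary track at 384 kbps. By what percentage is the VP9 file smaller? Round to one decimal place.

96.8%

76 min = 4560 s
Audio: 384 kbps = 0.384 Mbps.
DNxHD: 321.384 Mbps × 4560 s = 1465511.0 Mb = 183.189 GB.
VP9: 10.174 Mbps × 4560 s = 46393.4 Mb = 5.799 GB.
Reduction: (1 − 5.799/183.189) × 100 = 96.83%.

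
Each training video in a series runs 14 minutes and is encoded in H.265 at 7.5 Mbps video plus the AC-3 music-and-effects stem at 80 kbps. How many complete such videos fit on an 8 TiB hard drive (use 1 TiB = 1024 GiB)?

14 min = 840 s
Audio: 80 kbps = 0.080 Mbps.
Total bitrate: 7.580 Mbps.
Per item: 7.580 Mbps × 840 s = 6,367 Mb = 795.9 MB.
Capacity: 8 TiB = 70,368,744 Mb; 11051.76 items → 11051 complete.

11051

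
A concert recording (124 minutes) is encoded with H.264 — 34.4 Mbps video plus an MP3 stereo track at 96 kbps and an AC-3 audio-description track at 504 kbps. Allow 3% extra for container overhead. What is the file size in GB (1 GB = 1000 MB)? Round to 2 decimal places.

33.53 GB

124 min = 7440 s
Audio total: 96 + 504 = 600 kbps = 0.600 Mbps.
Total bitrate: 34.4 + 0.600 = 35.000 Mbps.
Stream data: 35.000 Mbps × 7440 s = 260400.0 Mb.
With 3% container overhead: ×1.03.
268,212 Mb ÷ 8 = 33,526 MB → 33.53 GB.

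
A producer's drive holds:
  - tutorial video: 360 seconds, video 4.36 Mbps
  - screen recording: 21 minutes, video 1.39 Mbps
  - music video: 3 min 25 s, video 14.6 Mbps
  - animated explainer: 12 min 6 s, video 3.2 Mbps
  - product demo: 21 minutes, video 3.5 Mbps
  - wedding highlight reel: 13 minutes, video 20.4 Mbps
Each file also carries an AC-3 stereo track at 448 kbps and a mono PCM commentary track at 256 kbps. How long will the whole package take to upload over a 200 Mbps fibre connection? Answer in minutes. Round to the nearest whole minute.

3 minutes

Audio total: 448 + 256 = 704 kbps = 0.704 Mbps.
tutorial video: 5.064 Mbps × 360 s = 1823.0 Mb
screen recording: 2.094 Mbps × 1260 s = 2638.4 Mb
music video: 15.304 Mbps × 205 s = 3137.3 Mb
animated explainer: 3.904 Mbps × 726 s = 2834.3 Mb
product demo: 4.204 Mbps × 1260 s = 5297.0 Mb
wedding highlight reel: 21.104 Mbps × 780 s = 16461.1 Mb
Total: 32191.3 Mb = 4023.9 MB.
At 200 Mbps: 32191.3 / 200 = 161 s ≈ 2.68 minutes.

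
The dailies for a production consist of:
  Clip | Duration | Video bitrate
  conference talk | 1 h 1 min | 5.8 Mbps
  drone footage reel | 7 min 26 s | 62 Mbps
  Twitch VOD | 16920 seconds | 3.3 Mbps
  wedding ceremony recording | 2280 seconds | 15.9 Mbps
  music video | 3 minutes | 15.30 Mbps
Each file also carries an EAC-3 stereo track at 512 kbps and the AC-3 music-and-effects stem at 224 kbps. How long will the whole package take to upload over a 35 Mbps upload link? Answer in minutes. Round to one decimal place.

76.7 minutes

Audio total: 512 + 224 = 736 kbps = 0.736 Mbps.
conference talk: 6.536 Mbps × 3660 s = 23921.8 Mb
drone footage reel: 62.736 Mbps × 446 s = 27980.3 Mb
Twitch VOD: 4.036 Mbps × 16920 s = 68289.1 Mb
wedding ceremony recording: 16.636 Mbps × 2280 s = 37930.1 Mb
music video: 16.036 Mbps × 180 s = 2886.5 Mb
Total: 161007.7 Mb = 20126.0 MB.
At 35 Mbps: 161007.7 / 35 = 4600 s ≈ 76.7 minutes.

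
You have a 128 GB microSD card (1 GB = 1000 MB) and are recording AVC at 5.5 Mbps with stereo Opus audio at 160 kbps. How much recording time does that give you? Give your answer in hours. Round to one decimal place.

50.3 hours

Audio: 160 kbps = 0.160 Mbps.
Total bitrate: 5.5 + 0.160 = 5.660 Mbps.
Capacity: 128 GB = 1,024,000 Mb.
Recording time: 1,024,000 / 5.660 = 180,919 s ≈ 50.3 hours.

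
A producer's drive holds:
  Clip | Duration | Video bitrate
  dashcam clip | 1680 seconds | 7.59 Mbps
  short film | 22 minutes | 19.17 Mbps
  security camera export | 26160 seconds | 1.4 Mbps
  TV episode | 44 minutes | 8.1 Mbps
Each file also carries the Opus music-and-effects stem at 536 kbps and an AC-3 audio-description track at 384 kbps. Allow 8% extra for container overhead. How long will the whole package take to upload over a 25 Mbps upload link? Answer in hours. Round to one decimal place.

1.5 hours

Audio total: 536 + 384 = 920 kbps = 0.920 Mbps.
dashcam clip: 8.510 Mbps × 1680 s × 1.08 = 15440.5 Mb
short film: 20.090 Mbps × 1320 s × 1.08 = 28640.3 Mb
security camera export: 2.320 Mbps × 26160 s × 1.08 = 65546.5 Mb
TV episode: 9.020 Mbps × 2640 s × 1.08 = 25717.8 Mb
Total: 135345.2 Mb = 16918.1 MB.
At 25 Mbps: 135345.2 / 25 = 5414 s ≈ 1.5 hours.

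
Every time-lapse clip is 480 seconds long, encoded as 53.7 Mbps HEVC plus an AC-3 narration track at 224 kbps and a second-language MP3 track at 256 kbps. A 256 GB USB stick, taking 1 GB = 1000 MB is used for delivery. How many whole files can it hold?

Audio total: 224 + 256 = 480 kbps = 0.480 Mbps.
Total bitrate: 54.180 Mbps.
Per item: 54.180 Mbps × 480 s = 26,006 Mb = 3,251 MB.
Capacity: 256 GB = 2,048,000 Mb; 78.75 items → 78 complete.

78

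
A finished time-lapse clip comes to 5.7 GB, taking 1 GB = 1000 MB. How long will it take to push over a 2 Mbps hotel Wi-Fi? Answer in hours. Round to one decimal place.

File: 5.7 GB = 45600.0 Mb.
At 2 Mbps: 45600.0 / 2 = 22800.0 s ≈ 6.33 hours.

6.3 hours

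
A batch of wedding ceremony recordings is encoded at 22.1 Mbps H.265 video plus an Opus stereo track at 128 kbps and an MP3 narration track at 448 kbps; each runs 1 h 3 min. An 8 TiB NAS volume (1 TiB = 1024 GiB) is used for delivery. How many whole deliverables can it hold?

820

1 h 3 min = 63 min = 3780 s
Audio total: 128 + 448 = 576 kbps = 0.576 Mbps.
Total bitrate: 22.676 Mbps.
Per item: 22.676 Mbps × 3780 s = 85,715 Mb = 10,714 MB.
Capacity: 8 TiB = 70,368,744 Mb; 820.96 items → 820 complete.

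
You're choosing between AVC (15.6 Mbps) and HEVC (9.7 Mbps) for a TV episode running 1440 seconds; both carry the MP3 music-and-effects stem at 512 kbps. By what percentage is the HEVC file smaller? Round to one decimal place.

Audio: 512 kbps = 0.512 Mbps.
AVC: 16.112 Mbps × 1440 s = 23201.3 Mb = 2.701 GiB.
HEVC: 10.212 Mbps × 1440 s = 14705.3 Mb = 1.712 GiB.
Reduction: (1 − 1.712/2.701) × 100 = 36.62%.

36.6%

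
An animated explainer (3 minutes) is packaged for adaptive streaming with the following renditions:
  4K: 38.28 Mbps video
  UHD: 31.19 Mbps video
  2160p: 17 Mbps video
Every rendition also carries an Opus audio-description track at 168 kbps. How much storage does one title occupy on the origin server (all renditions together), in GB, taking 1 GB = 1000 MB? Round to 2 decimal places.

3 min = 180 s
Audio: 168 kbps = 0.168 Mbps.
Sum of rendition bitrates: (38.28+0.168) + (31.19+0.168) + (17+0.168) = 86.974 Mbps.
× 180 s = 15,655 Mb = 1,957 MB = 1.957 GB.

1.96 GB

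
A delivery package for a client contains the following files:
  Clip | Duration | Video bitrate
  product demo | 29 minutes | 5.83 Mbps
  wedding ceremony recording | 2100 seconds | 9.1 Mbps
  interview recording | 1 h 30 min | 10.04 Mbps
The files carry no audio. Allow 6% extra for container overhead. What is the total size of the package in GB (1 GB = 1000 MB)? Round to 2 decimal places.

product demo: 5.830 Mbps × 1740 s × 1.06 = 10752.9 Mb
wedding ceremony recording: 9.100 Mbps × 2100 s × 1.06 = 20256.6 Mb
interview recording: 10.040 Mbps × 5400 s × 1.06 = 57469.0 Mb
Total: 88478.4 Mb = 11059.8 MB.
= 11.06 GB.

11.06 GB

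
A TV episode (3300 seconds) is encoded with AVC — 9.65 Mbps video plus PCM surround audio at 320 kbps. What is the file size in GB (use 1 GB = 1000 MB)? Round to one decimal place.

Audio: 320 kbps = 0.320 Mbps.
Total bitrate: 9.65 + 0.320 = 9.970 Mbps.
Stream data: 9.970 Mbps × 3300 s = 32901.0 Mb.
32,901 Mb ÷ 8 = 4,113 MB → 4.113 GB.

4.1 GB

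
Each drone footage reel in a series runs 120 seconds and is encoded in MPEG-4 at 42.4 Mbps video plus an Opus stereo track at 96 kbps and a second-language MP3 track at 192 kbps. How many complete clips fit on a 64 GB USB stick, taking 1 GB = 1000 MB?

Audio total: 96 + 192 = 288 kbps = 0.288 Mbps.
Total bitrate: 42.688 Mbps.
Per item: 42.688 Mbps × 120 s = 5,123 Mb = 640.3 MB.
Capacity: 64 GB = 512,000 Mb; 99.95 items → 99 complete.

99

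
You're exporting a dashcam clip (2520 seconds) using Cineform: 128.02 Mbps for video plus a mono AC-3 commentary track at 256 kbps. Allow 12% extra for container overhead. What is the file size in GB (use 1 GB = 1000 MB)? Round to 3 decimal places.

Audio: 256 kbps = 0.256 Mbps.
Total bitrate: 128.02 + 0.256 = 128.276 Mbps.
Stream data: 128.276 Mbps × 2520 s = 323255.5 Mb.
With 12% container overhead: ×1.12.
362,046 Mb ÷ 8 = 45,256 MB → 45.26 GB.

45.256 GB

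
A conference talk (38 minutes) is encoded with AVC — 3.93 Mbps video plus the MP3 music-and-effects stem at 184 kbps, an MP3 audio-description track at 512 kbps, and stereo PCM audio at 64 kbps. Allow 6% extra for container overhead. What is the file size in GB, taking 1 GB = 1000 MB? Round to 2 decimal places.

38 min = 2280 s
Audio total: 184 + 512 + 64 = 760 kbps = 0.760 Mbps.
Total bitrate: 3.93 + 0.760 = 4.690 Mbps.
Stream data: 4.690 Mbps × 2280 s = 10693.2 Mb.
With 6% container overhead: ×1.06.
11,335 Mb ÷ 8 = 1,417 MB → 1.417 GB.

1.42 GB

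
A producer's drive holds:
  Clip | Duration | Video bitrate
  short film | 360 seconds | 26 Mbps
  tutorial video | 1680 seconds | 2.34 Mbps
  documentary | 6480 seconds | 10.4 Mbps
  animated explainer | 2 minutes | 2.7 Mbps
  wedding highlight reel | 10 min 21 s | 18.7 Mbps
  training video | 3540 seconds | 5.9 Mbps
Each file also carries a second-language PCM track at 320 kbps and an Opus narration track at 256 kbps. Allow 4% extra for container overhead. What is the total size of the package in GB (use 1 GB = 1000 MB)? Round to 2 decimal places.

Audio total: 320 + 256 = 576 kbps = 0.576 Mbps.
short film: 26.576 Mbps × 360 s × 1.04 = 9950.1 Mb
tutorial video: 2.916 Mbps × 1680 s × 1.04 = 5094.8 Mb
documentary: 10.976 Mbps × 6480 s × 1.04 = 73969.5 Mb
animated explainer: 3.276 Mbps × 120 s × 1.04 = 408.8 Mb
wedding highlight reel: 19.276 Mbps × 621 s × 1.04 = 12449.2 Mb
training video: 6.476 Mbps × 3540 s × 1.04 = 23842.0 Mb
Total: 125714.4 Mb = 15714.3 MB.
= 15.71 GB.

15.71 GB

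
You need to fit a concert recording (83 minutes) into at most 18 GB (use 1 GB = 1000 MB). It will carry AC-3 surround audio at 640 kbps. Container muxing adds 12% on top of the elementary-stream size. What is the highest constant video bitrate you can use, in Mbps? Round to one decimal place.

25.2 Mbps

Budget: 18 GB = 144000.0 Mb.
Stream payload after overhead: 144000.0 / 1.12 = 128571.4 Mb.
83 min = 4980 s
Total bitrate budget: 128571.4 Mb / 4980 s = 25.818 Mbps.
Audio: 640 kbps = 0.640 Mbps.
Video: 25.818 − 0.640 = 25.178 Mbps.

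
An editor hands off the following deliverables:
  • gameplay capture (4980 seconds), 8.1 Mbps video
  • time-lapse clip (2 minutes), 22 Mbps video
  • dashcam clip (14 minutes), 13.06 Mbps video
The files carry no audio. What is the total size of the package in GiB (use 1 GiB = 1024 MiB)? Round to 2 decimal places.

6.28 GiB

gameplay capture: 8.100 Mbps × 4980 s = 40338.0 Mb
time-lapse clip: 22.000 Mbps × 120 s = 2640.0 Mb
dashcam clip: 13.060 Mbps × 840 s = 10970.4 Mb
Total: 53948.4 Mb = 6743.6 MB.
= 6.280 GiB.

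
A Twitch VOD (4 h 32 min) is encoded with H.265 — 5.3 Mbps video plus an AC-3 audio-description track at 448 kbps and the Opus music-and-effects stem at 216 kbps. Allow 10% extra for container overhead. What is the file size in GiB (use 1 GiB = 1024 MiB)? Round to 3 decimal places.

4 h 32 min = 272 min = 16320 s
Audio total: 448 + 216 = 664 kbps = 0.664 Mbps.
Total bitrate: 5.3 + 0.664 = 5.964 Mbps.
Stream data: 5.964 Mbps × 16320 s = 97332.5 Mb.
With 10% container overhead: ×1.10.
107,066 Mb = 13,383,216,000 bytes ÷ 1,073,741,824 = 12.46 GiB.

12.464 GiB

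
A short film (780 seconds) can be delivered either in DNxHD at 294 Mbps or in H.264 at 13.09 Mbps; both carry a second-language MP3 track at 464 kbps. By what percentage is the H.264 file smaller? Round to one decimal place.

95.4%

Audio: 464 kbps = 0.464 Mbps.
DNxHD: 294.464 Mbps × 780 s = 229681.9 Mb = 28.710 GB.
H.264: 13.554 Mbps × 780 s = 10572.1 Mb = 1.322 GB.
Reduction: (1 − 1.322/28.710) × 100 = 95.40%.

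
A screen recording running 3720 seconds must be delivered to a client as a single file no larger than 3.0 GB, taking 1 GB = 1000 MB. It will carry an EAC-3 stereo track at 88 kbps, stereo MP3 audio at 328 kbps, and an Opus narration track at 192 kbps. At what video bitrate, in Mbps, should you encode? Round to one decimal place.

5.8 Mbps

Budget: 3.0 GB = 24000.0 Mb.
Total bitrate budget: 24000.0 Mb / 3720 s = 6.452 Mbps.
Audio total: 88 + 328 + 192 = 608 kbps = 0.608 Mbps.
Video: 6.452 − 0.608 = 5.844 Mbps.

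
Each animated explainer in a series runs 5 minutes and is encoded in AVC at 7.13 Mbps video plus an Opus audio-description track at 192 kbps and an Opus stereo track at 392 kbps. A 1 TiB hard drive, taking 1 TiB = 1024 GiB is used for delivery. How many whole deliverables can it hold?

5 min = 300 s
Audio total: 192 + 392 = 584 kbps = 0.584 Mbps.
Total bitrate: 7.714 Mbps.
Per item: 7.714 Mbps × 300 s = 2,314 Mb = 289.3 MB.
Capacity: 1 TiB = 8,796,093 Mb; 3800.92 items → 3800 complete.

3800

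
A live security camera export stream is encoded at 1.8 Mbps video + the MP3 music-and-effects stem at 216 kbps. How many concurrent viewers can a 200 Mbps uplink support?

99

Audio: 216 kbps = 0.216 Mbps.
Per-viewer media rate: 2.016 Mbps.
200 Mbps = 200.0 Mbps; 200.0 / 2.016 = 99.21 → 99 viewers.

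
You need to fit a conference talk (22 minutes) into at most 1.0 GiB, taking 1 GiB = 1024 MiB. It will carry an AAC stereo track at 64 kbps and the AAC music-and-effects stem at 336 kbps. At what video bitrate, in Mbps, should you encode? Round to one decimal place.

Budget: 1.0 GiB = 8589.9 Mb.
22 min = 1320 s
Total bitrate budget: 8589.9 Mb / 1320 s = 6.508 Mbps.
Audio total: 64 + 336 = 400 kbps = 0.400 Mbps.
Video: 6.508 − 0.400 = 6.108 Mbps.

6.1 Mbps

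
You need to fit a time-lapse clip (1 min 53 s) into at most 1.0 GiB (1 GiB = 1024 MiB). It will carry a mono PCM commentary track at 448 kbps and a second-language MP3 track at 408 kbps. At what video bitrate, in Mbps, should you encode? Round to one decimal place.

75.2 Mbps

Budget: 1.0 GiB = 8589.9 Mb.
1 min 53 s = 113 s
Total bitrate budget: 8589.9 Mb / 113 s = 76.017 Mbps.
Audio total: 448 + 408 = 856 kbps = 0.856 Mbps.
Video: 76.017 − 0.856 = 75.161 Mbps.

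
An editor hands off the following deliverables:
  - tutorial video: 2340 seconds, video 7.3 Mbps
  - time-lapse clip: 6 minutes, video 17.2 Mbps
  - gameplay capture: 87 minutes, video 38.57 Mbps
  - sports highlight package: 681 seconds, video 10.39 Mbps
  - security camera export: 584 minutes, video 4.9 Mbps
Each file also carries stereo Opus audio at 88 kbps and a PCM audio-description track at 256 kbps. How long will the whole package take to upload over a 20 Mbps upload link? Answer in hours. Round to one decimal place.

Audio total: 88 + 256 = 344 kbps = 0.344 Mbps.
tutorial video: 7.644 Mbps × 2340 s = 17887.0 Mb
time-lapse clip: 17.544 Mbps × 360 s = 6315.8 Mb
gameplay capture: 38.914 Mbps × 5220 s = 203131.1 Mb
sports highlight package: 10.734 Mbps × 681 s = 7309.9 Mb
security camera export: 5.244 Mbps × 35040 s = 183749.8 Mb
Total: 418393.5 Mb = 52299.2 MB.
At 20 Mbps: 418393.5 / 20 = 20920 s ≈ 5.81 hours.

5.8 hours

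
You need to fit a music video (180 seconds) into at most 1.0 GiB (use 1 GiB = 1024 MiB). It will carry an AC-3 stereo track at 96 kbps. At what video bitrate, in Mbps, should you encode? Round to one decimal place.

47.6 Mbps

Budget: 1.0 GiB = 8589.9 Mb.
Total bitrate budget: 8589.9 Mb / 180 s = 47.722 Mbps.
Audio: 96 kbps = 0.096 Mbps.
Video: 47.722 − 0.096 = 47.626 Mbps.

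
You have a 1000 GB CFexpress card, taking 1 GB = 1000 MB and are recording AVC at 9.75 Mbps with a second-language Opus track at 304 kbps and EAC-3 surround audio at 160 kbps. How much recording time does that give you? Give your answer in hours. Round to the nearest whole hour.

Audio total: 304 + 160 = 464 kbps = 0.464 Mbps.
Total bitrate: 9.75 + 0.464 = 10.214 Mbps.
Capacity: 1000 GB = 8,000,000 Mb.
Recording time: 8,000,000 / 10.214 = 783,239 s ≈ 218 hours.

218 hours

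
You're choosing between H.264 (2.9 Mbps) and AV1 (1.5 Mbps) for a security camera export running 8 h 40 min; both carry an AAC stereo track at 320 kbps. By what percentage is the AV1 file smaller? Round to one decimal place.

8 h 40 min = 520 min = 31200 s
Audio: 320 kbps = 0.320 Mbps.
H.264: 3.220 Mbps × 31200 s = 100464.0 Mb = 12.558 GB.
AV1: 1.820 Mbps × 31200 s = 56784.0 Mb = 7.098 GB.
Reduction: (1 − 7.098/12.558) × 100 = 43.48%.

43.5%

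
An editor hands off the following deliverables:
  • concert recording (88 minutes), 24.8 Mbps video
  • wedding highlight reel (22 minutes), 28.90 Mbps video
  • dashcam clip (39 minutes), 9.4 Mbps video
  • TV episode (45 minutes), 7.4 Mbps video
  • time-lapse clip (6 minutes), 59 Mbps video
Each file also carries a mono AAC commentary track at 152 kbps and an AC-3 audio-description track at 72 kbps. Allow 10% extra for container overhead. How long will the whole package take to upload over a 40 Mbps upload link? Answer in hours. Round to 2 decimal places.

1.80 hours

Audio total: 152 + 72 = 224 kbps = 0.224 Mbps.
concert recording: 25.024 Mbps × 5280 s × 1.10 = 145339.4 Mb
wedding highlight reel: 29.124 Mbps × 1320 s × 1.10 = 42288.0 Mb
dashcam clip: 9.624 Mbps × 2340 s × 1.10 = 24772.2 Mb
TV episode: 7.624 Mbps × 2700 s × 1.10 = 22643.3 Mb
time-lapse clip: 59.224 Mbps × 360 s × 1.10 = 23452.7 Mb
Total: 258495.6 Mb = 32312.0 MB.
At 40 Mbps: 258495.6 / 40 = 6462 s ≈ 1.8 hours.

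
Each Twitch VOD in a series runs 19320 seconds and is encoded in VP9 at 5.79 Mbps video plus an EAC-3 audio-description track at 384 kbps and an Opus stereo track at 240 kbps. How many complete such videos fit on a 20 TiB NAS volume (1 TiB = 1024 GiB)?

1419

Audio total: 384 + 240 = 624 kbps = 0.624 Mbps.
Total bitrate: 6.414 Mbps.
Per item: 6.414 Mbps × 19320 s = 123,918 Mb = 15,490 MB.
Capacity: 20 TiB = 175,921,860 Mb; 1419.66 items → 1419 complete.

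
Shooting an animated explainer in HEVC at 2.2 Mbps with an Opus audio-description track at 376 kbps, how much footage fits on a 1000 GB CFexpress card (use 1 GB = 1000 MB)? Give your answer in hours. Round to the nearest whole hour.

863 hours

Audio: 376 kbps = 0.376 Mbps.
Total bitrate: 2.2 + 0.376 = 2.576 Mbps.
Capacity: 1000 GB = 8,000,000 Mb.
Recording time: 8,000,000 / 2.576 = 3,105,590 s ≈ 863 hours.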